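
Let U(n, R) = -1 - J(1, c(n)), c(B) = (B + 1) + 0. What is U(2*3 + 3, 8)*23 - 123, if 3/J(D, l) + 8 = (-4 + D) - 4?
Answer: -707/5 ≈ -141.40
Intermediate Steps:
c(B) = 1 + B (c(B) = (1 + B) + 0 = 1 + B)
J(D, l) = 3/(-16 + D) (J(D, l) = 3/(-8 + ((-4 + D) - 4)) = 3/(-8 + (-8 + D)) = 3/(-16 + D))
U(n, R) = -⅘ (U(n, R) = -1 - 3/(-16 + 1) = -1 - 3/(-15) = -1 - 3*(-1)/15 = -1 - 1*(-⅕) = -1 + ⅕ = -⅘)
U(2*3 + 3, 8)*23 - 123 = -⅘*23 - 123 = -92/5 - 123 = -707/5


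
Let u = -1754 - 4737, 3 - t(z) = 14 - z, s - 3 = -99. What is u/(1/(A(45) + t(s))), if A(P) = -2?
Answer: 707519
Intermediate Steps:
s = -96 (s = 3 - 99 = -96)
t(z) = -11 + z (t(z) = 3 - (14 - z) = 3 + (-14 + z) = -11 + z)
u = -6491
u/(1/(A(45) + t(s))) = -6491/(1/(-2 + (-11 - 96))) = -6491/(1/(-2 - 107)) = -6491/(1/(-109)) = -6491/(-1/109) = -6491*(-109) = 707519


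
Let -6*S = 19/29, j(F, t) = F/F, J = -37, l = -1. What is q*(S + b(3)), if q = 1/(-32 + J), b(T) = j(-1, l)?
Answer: -155/12006 ≈ -0.012910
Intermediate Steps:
j(F, t) = 1
b(T) = 1
S = -19/174 (S = -19/(6*29) = -⅙*19/29 = -19/174 ≈ -0.10920)
q = -1/69 (q = 1/(-32 - 37) = 1/(-69) = -1/69 ≈ -0.014493)
q*(S + b(3)) = -(-19/174 + 1)/69 = -1/69*155/174 = -155/12006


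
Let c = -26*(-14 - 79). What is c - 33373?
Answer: -30955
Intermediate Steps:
c = 2418 (c = -26*(-93) = 2418)
c - 33373 = 2418 - 33373 = -30955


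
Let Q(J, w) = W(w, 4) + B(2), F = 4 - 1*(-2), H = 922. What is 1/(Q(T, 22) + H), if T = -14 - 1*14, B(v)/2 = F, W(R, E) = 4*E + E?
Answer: 1/954 ≈ 0.0010482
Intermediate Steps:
W(R, E) = 5*E
F = 6 (F = 4 + 2 = 6)
B(v) = 12 (B(v) = 2*6 = 12)
T = -28 (T = -14 - 14 = -28)
Q(J, w) = 32 (Q(J, w) = 5*4 + 12 = 20 + 12 = 32)
1/(Q(T, 22) + H) = 1/(32 + 922) = 1/954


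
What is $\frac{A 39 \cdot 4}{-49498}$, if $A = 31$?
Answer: $- \frac{2418}{24749} \approx -0.097701$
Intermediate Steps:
$\frac{A 39 \cdot 4}{-49498} = \frac{31 \cdot 39 \cdot 4}{-49498} = 1209 \cdot 4 \left(- \frac{1}{49498}\right) = 4836 \left(- \frac{1}{49498}\right) = - \frac{2418}{24749}$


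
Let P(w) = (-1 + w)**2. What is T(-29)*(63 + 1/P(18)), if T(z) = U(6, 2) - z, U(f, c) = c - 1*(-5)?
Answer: 655488/289 ≈ 2268.1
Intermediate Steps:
U(f, c) = 5 + c (U(f, c) = c + 5 = 5 + c)
T(z) = 7 - z (T(z) = (5 + 2) - z = 7 - z)
T(-29)*(63 + 1/P(18)) = (7 - 1*(-29))*(63 + 1/((-1 + 18)**2)) = (7 + 29)*(63 + 1/(17**2)) = 36*(63 + 1/289) = 36*(18208/289) = 655488/289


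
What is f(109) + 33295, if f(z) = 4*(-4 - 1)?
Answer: 33275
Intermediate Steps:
f(z) = -20 (f(z) = 4*(-5) = -20)
f(109) + 33295 = -20 + 33295 = 33275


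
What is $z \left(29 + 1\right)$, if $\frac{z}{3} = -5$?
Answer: $-450$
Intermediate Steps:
$z = -15$ ($z = 3 \left(-5\right) = -15$)
$z \left(29 + 1\right) = - 15 \left(29 + 1\right) = \left(-15\right) 30 = -450$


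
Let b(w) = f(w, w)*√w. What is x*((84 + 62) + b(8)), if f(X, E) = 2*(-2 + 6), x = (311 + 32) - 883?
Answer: -78840 - 8640*√2 ≈ -91059.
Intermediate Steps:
x = -540 (x = 343 - 883 = -540)
f(X, E) = 8 (f(X, E) = 2*4 = 8)
b(w) = 8*√w
x*((84 + 62) + b(8)) = -540*((84 + 62) + 8*√8) = -540*(146 + 8*(2*√2)) = -540*(146 + 16*√2) = -78840 - 8640*√2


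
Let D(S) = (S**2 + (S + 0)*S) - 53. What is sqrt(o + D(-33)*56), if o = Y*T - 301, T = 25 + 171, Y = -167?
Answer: sqrt(85967) ≈ 293.20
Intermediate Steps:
D(S) = -53 + 2*S**2 (D(S) = (S**2 + S*S) - 53 = (S**2 + S**2) - 53 = 2*S**2 - 53 = -53 + 2*S**2)
T = 196
o = -33033 (o = -167*196 - 301 = -32732 - 301 = -33033)
sqrt(o + D(-33)*56) = sqrt(-33033 + (-53 + 2*(-33)**2)*56) = sqrt(-33033 + (-53 + 2*1089)*56) = sqrt(-33033 + (-53 + 2178)*56) = sqrt(-33033 + 2125*56) = sqrt(-33033 + 119000) = sqrt(85967)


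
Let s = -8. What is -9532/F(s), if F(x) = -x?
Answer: -2383/2 ≈ -1191.5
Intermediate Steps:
-9532/F(s) = -9532/((-1*(-8))) = -9532/8 = -9532*⅛ = -2383/2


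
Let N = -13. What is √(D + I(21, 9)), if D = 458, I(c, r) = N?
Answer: √445 ≈ 21.095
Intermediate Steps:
I(c, r) = -13
√(D + I(21, 9)) = √(458 - 13) = √445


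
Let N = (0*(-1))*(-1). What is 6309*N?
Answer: 0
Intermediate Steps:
N = 0 (N = 0*(-1) = 0)
6309*N = 6309*0 = 0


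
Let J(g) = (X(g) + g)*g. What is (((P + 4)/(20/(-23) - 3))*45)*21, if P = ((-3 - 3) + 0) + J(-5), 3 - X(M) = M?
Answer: 369495/89 ≈ 4151.6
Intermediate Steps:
X(M) = 3 - M
J(g) = 3*g (J(g) = ((3 - g) + g)*g = 3*g)
P = -21 (P = ((-3 - 3) + 0) + 3*(-5) = (-6 + 0) - 15 = -6 - 15 = -21)
(((P + 4)/(20/(-23) - 3))*45)*21 = (((-21 + 4)/(20/(-23) - 3))*45)*21 = (-17/(20*(-1/23) - 3)*45)*21 = (-17/(-20/23 - 3)*45)*21 = (-17/(-89/23)*45)*21 = (-17*(-23/89)*45)*21 = ((391/89)*45)*21 = (17595/89)*21 = 369495/89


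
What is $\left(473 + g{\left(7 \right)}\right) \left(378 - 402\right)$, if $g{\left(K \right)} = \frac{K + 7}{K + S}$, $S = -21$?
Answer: $-11328$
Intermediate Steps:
$g{\left(K \right)} = \frac{7 + K}{-21 + K}$ ($g{\left(K \right)} = \frac{K + 7}{K - 21} = \frac{7 + K}{-21 + K}$)
$\left(473 + g{\left(7 \right)}\right) \left(378 - 402\right) = \left(473 + \frac{7 + 7}{-21 + 7}\right) \left(378 - 402\right) = \left(473 + \frac{1}{-14} \cdot 14\right) \left(-24\right) = \left(473 - 1\right) \left(-24\right) = 472 \left(-24\right) = -11328$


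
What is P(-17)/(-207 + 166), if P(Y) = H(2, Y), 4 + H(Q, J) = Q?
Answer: 2/41 ≈ 0.048781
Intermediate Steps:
H(Q, J) = -4 + Q
P(Y) = -2 (P(Y) = -4 + 2 = -2)
P(-17)/(-207 + 166) = -2/(-207 + 166) = -2/(-41) = -1/41*(-2) = 2/41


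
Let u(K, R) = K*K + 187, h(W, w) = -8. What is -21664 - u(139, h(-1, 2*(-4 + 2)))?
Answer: -41172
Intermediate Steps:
u(K, R) = 187 + K**2 (u(K, R) = K**2 + 187 = 187 + K**2)
-21664 - u(139, h(-1, 2*(-4 + 2))) = -21664 - (187 + 139**2) = -21664 - (187 + 19321) = -21664 - 1*19508 = -21664 - 19508 = -41172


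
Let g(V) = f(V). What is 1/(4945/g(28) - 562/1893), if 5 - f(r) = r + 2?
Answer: -9465/1874987 ≈ -0.0050480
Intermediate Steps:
f(r) = 3 - r (f(r) = 5 - (r + 2) = 5 - (2 + r) = 5 + (-2 - r) = 3 - r)
g(V) = 3 - V
1/(4945/g(28) - 562/1893) = 1/(4945/(3 - 1*28) - 562/1893) = 1/(4945/(3 - 28) - 562*1/1893) = 1/(4945/(-25) - 562/1893) = 1/(4945*(-1/25) - 562/1893) = 1/(-989/5 - 562/1893) = 1/(-1874987/9465) = -9465/1874987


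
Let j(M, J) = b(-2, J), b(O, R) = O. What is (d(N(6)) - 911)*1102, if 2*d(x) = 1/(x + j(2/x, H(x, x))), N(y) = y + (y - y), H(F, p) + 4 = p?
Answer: -4015137/4 ≈ -1.0038e+6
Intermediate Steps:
H(F, p) = -4 + p
j(M, J) = -2
N(y) = y (N(y) = y + 0 = y)
d(x) = 1/(2*(-2 + x)) (d(x) = 1/(2*(x - 2)) = 1/(2*(-2 + x)))
(d(N(6)) - 911)*1102 = (1/(2*(-2 + 6)) - 911)*1102 = ((½)/4 - 911)*1102 = ((½)*(¼) - 911)*1102 = (⅛ - 911)*1102 = -7287/8*1102 = -4015137/4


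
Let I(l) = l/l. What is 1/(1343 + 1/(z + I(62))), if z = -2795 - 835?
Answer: 3629/4873746 ≈ 0.00074460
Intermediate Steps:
I(l) = 1
z = -3630
1/(1343 + 1/(z + I(62))) = 1/(1343 + 1/(-3630 + 1)) = 1/(1343 + 1/(-3629)) = 1/(1343 - 1/3629) = 1/(4873746/3629) = 3629/4873746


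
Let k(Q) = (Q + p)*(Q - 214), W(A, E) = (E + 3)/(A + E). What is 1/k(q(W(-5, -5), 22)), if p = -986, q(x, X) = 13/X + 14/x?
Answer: 484/63538545 ≈ 7.6174e-6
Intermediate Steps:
W(A, E) = (3 + E)/(A + E)
k(Q) = (-986 + Q)*(-214 + Q) (k(Q) = (Q - 986)*(Q - 214) = (-986 + Q)*(-214 + Q))
1/k(q(W(-5, -5), 22)) = 1/(211004 + (13/22 + 14/(((3 - 5)/(-5 - 5))))² - 1200*(13/22 + 14/(((3 - 5)/(-5 - 5))))) = 1/(211004 + (13*(1/22) + 14/((-2/(-10))))² - 1200*(13*(1/22) + 14/((-2/(-10))))) = 1/(211004 + (13/22 + 14/((-⅒*(-2))))² - 1200*(13/22 + 14/((-⅒*(-2))))) = 1/(211004 + (13/22 + 14/(⅕))² - 1200*(13/22 + 14/(⅕))) = 1/(211004 + (13/22 + 14*5)² - 1200*(13/22 + 14*5)) = 1/(211004 + (13/22 + 70)² - 1200*(13/22 + 70)) = 1/(211004 + (1553/22)² - 1200*1553/22) = 1/(211004 + 2411809/484 - 931800/11) = 1/(63538545/484) = 484/63538545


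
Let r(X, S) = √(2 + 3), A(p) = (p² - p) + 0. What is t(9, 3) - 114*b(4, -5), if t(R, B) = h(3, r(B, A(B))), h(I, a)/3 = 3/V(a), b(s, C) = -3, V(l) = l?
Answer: 342 + 9*√5/5 ≈ 346.02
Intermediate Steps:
A(p) = p² - p
r(X, S) = √5
h(I, a) = 9/a (h(I, a) = 3*(3/a) = 9/a)
t(R, B) = 9*√5/5 (t(R, B) = 9/(√5) = 9*(√5/5) = 9*√5/5)
t(9, 3) - 114*b(4, -5) = 9*√5/5 - 114*(-3) = 9*√5/5 + 342 = 342 + 9*√5/5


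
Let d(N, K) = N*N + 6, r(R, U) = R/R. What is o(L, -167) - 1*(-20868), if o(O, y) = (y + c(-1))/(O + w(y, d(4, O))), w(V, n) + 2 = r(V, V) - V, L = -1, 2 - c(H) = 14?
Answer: 3443041/165 ≈ 20867.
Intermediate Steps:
c(H) = -12 (c(H) = 2 - 1*14 = 2 - 14 = -12)
r(R, U) = 1
d(N, K) = 6 + N² (d(N, K) = N² + 6 = 6 + N²)
w(V, n) = -1 - V (w(V, n) = -2 + (1 - V) = -1 - V)
o(O, y) = (-12 + y)/(-1 + O - y) (o(O, y) = (y - 12)/(O + (-1 - y)) = (-12 + y)/(-1 + O - y))
o(L, -167) - 1*(-20868) = (12 - 1*(-167))/(1 - 167 - 1*(-1)) - 1*(-20868) = (12 + 167)/(1 - 167 + 1) + 20868 = 179/(-165) + 20868 = -1/165*179 + 20868 = -179/165 + 20868 = 3443041/165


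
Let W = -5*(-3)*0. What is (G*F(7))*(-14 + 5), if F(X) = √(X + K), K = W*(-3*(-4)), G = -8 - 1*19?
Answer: 243*√7 ≈ 642.92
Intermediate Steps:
G = -27 (G = -8 - 19 = -27)
W = 0 (W = 15*0 = 0)
K = 0 (K = 0*(-3*(-4)) = 0*12 = 0)
F(X) = √X (F(X) = √(X + 0) = √X)
(G*F(7))*(-14 + 5) = (-27*√7)*(-14 + 5) = -27*√7*(-9) = 243*√7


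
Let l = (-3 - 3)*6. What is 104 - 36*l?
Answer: 1400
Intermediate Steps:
l = -36 (l = -6*6 = -36)
104 - 36*l = 104 - 36*(-36) = 104 + 1296 = 1400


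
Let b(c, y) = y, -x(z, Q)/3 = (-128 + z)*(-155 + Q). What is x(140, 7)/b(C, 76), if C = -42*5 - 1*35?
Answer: 1332/19 ≈ 70.105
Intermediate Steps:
x(z, Q) = -3*(-155 + Q)*(-128 + z) (x(z, Q) = -3*(-128 + z)*(-155 + Q) = -3*(-155 + Q)*(-128 + z))
C = -245 (C = -210 - 35 = -245)
x(140, 7)/b(C, 76) = (-59520 + 384*7 + 465*140 - 3*7*140)/76 = (-59520 + 2688 + 65100 - 2940)*(1/76) = 5328*(1/76) = 1332/19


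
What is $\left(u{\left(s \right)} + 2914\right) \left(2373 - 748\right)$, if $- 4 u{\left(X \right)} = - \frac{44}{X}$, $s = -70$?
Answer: $\frac{66289925}{14} \approx 4.735 \cdot 10^{6}$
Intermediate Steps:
$u{\left(X \right)} = \frac{11}{X}$ ($u{\left(X \right)} = - \frac{\left(-44\right) \frac{1}{X}}{4} = \frac{11}{X}$)
$\left(u{\left(s \right)} + 2914\right) \left(2373 - 748\right) = \left(\frac{11}{-70} + 2914\right) \left(2373 - 748\right) = \left(11 \left(- \frac{1}{70}\right) + 2914\right) 1625 = \left(- \frac{11}{70} + 2914\right) 1625 = \frac{203969}{70} \cdot 1625 = \frac{66289925}{14}$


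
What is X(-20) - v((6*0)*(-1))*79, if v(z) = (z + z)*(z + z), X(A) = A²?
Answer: 400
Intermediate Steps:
v(z) = 4*z² (v(z) = (2*z)*(2*z) = 4*z²)
X(-20) - v((6*0)*(-1))*79 = (-20)² - 4*((6*0)*(-1))²*79 = 400 - 4*(0*(-1))²*79 = 400 - 4*0²*79 = 400 - 4*0*79 = 400 - 0*79 = 400 - 1*0 = 400 + 0 = 400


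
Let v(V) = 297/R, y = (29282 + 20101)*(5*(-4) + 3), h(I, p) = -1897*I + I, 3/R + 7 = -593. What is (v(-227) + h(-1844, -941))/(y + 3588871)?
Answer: 429603/343670 ≈ 1.2500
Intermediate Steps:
R = -1/200 (R = 3/(-7 - 593) = 3/(-600) = 3*(-1/600) = -1/200 ≈ -0.0050000)
h(I, p) = -1896*I
y = -839511 (y = 49383*(-20 + 3) = 49383*(-17) = -839511)
v(V) = -59400 (v(V) = 297/(-1/200) = 297*(-200) = -59400)
(v(-227) + h(-1844, -941))/(y + 3588871) = (-59400 - 1896*(-1844))/(-839511 + 3588871) = (-59400 + 3496224)/2749360 = 3436824*(1/2749360) = 429603/343670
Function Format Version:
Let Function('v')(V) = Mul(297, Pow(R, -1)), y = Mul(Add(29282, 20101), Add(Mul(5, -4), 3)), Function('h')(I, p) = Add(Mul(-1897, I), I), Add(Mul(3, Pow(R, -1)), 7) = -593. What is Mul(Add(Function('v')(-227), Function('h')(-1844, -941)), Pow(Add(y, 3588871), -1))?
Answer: Rational(429603, 343670) ≈ 1.2500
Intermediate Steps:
R = Rational(-1, 200) (R = Mul(3, Pow(Add(-7, -593), -1)) = Mul(3, Pow(-600, -1)) = Mul(3, Rational(-1, 600)) = Rational(-1, 200) ≈ -0.0050000)
Function('h')(I, p) = Mul(-1896, I)
y = -839511 (y = Mul(49383, Add(-20, 3)) = Mul(49383, -17) = -839511)
Function('v')(V) = -59400 (Function('v')(V) = Mul(297, Pow(Rational(-1, 200), -1)) = Mul(297, -200) = -59400)
Mul(Add(Function('v')(-227), Function('h')(-1844, -941)), Pow(Add(y, 3588871), -1)) = Mul(Add(-59400, Mul(-1896, -1844)), Pow(Add(-839511, 3588871), -1)) = Mul(Add(-59400, 3496224), Pow(2749360, -1)) = Mul(3436824, Rational(1, 2749360)) = Rational(429603, 343670)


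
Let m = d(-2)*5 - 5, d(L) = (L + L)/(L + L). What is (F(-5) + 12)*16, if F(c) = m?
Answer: 192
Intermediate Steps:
d(L) = 1 (d(L) = (2*L)/((2*L)) = (2*L)*(1/(2*L)) = 1)
m = 0 (m = 1*5 - 5 = 5 - 5 = 0)
F(c) = 0
(F(-5) + 12)*16 = (0 + 12)*16 = 12*16 = 192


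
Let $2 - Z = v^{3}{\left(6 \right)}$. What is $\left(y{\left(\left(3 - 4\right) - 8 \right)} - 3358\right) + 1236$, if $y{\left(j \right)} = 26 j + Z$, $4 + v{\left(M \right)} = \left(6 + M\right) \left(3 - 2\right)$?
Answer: $-2866$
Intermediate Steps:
$v{\left(M \right)} = 2 + M$ ($v{\left(M \right)} = -4 + \left(6 + M\right) \left(3 - 2\right) = -4 + \left(6 + M\right) 1 = -4 + \left(6 + M\right) = 2 + M$)
$Z = -510$ ($Z = 2 - \left(2 + 6\right)^{3} = 2 - 8^{3} = 2 - 512 = -510$)
$y{\left(j \right)} = -510 + 26 j$ ($y{\left(j \right)} = 26 j - 510 = -510 + 26 j$)
$\left(y{\left(\left(3 - 4\right) - 8 \right)} - 3358\right) + 1236 = \left(\left(-510 + 26 \left(\left(3 - 4\right) - 8\right)\right) - 3358\right) + 1236 = \left(\left(-510 + 26 \left(-1 - 8\right)\right) - 3358\right) + 1236 = \left(\left(-510 + 26 \left(-9\right)\right) - 3358\right) + 1236 = \left(\left(-510 - 234\right) - 3358\right) + 1236 = \left(-744 - 3358\right) + 1236 = -4102 + 1236 = -2866$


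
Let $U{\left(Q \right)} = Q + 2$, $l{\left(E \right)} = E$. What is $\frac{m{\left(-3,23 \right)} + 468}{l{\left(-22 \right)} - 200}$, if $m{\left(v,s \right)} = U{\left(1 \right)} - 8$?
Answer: $- \frac{463}{222} \approx -2.0856$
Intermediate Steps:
$U{\left(Q \right)} = 2 + Q$
$m{\left(v,s \right)} = -5$ ($m{\left(v,s \right)} = \left(2 + 1\right) - 8 = 3 - 8 = -5$)
$\frac{m{\left(-3,23 \right)} + 468}{l{\left(-22 \right)} - 200} = \frac{-5 + 468}{-22 - 200} = \frac{463}{-222} = 463 \left(- \frac{1}{222}\right) = - \frac{463}{222}$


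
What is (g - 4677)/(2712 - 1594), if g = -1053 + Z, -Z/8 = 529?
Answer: -4981/559 ≈ -8.9106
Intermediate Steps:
Z = -4232 (Z = -8*529 = -4232)
g = -5285 (g = -1053 - 4232 = -5285)
(g - 4677)/(2712 - 1594) = (-5285 - 4677)/(2712 - 1594) = -9962/1118 = -9962*1/1118 = -4981/559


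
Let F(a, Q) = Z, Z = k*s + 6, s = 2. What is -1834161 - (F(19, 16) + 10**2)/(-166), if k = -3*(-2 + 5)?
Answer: -152235319/83 ≈ -1.8342e+6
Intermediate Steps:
k = -9 (k = -3*3 = -9)
Z = -12 (Z = -9*2 + 6 = -18 + 6 = -12)
F(a, Q) = -12
-1834161 - (F(19, 16) + 10**2)/(-166) = -1834161 - (-12 + 10**2)/(-166) = -1834161 - (-12 + 100)*(-1)/166 = -1834161 - 88*(-1)/166 = -1834161 - 1*(-44/83) = -1834161 + 44/83 = -152235319/83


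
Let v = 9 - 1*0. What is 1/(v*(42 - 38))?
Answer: 1/36 ≈ 0.027778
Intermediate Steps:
v = 9 (v = 9 + 0 = 9)
1/(v*(42 - 38)) = 1/(9*(42 - 38)) = 1/(9*4) = 1/36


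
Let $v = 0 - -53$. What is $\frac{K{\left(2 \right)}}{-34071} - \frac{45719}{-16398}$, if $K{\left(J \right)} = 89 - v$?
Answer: $\frac{519033907}{186232086} \approx 2.787$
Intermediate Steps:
$v = 53$ ($v = 0 + 53 = 53$)
$K{\left(J \right)} = 36$ ($K{\left(J \right)} = 89 - 53 = 36$)
$\frac{K{\left(2 \right)}}{-34071} - \frac{45719}{-16398} = \frac{36}{-34071} - \frac{45719}{-16398} = 36 \left(- \frac{1}{34071}\right) - - \frac{45719}{16398} = - \frac{12}{11357} + \frac{45719}{16398} = \frac{519033907}{186232086}$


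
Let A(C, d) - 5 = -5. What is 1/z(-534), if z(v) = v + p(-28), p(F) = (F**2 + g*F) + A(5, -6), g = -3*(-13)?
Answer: -1/842 ≈ -0.0011876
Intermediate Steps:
g = 39
A(C, d) = 0 (A(C, d) = 5 - 5 = 0)
p(F) = F**2 + 39*F (p(F) = (F**2 + 39*F) + 0 = F**2 + 39*F)
z(v) = -308 + v (z(v) = v - 28*(39 - 28) = v - 28*11 = v - 308 = -308 + v)
1/z(-534) = 1/(-308 - 534) = 1/(-842) = -1/842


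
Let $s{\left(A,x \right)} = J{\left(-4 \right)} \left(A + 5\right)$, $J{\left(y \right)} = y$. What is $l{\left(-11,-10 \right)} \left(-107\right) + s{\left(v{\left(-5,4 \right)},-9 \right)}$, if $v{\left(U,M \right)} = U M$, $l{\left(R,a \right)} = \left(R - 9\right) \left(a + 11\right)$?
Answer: $2200$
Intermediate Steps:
$l{\left(R,a \right)} = \left(-9 + R\right) \left(11 + a\right)$
$v{\left(U,M \right)} = M U$
$s{\left(A,x \right)} = -20 - 4 A$ ($s{\left(A,x \right)} = - 4 \left(A + 5\right) = - 4 \left(5 + A\right) = -20 - 4 A$)
$l{\left(-11,-10 \right)} \left(-107\right) + s{\left(v{\left(-5,4 \right)},-9 \right)} = \left(-99 - -90 + 11 \left(-11\right) - -110\right) \left(-107\right) - \left(20 + 4 \cdot 4 \left(-5\right)\right) = \left(-99 + 90 - 121 + 110\right) \left(-107\right) - -60 = \left(-20\right) \left(-107\right) + \left(-20 + 80\right) = 2140 + 60 = 2200$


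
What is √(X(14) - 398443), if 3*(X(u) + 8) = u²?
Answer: I*√3585471/3 ≈ 631.18*I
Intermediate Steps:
X(u) = -8 + u²/3
√(X(14) - 398443) = √((-8 + (⅓)*14²) - 398443) = √((-8 + (⅓)*196) - 398443) = √((-8 + 196/3) - 398443) = √(172/3 - 398443) = √(-1195157/3) = I*√3585471/3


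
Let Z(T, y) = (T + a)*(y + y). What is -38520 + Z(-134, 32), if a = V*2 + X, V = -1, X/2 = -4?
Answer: -47736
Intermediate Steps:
X = -8 (X = 2*(-4) = -8)
a = -10 (a = -1*2 - 8 = -2 - 8 = -10)
Z(T, y) = 2*y*(-10 + T) (Z(T, y) = (T - 10)*(y + y) = (-10 + T)*(2*y) = 2*y*(-10 + T))
-38520 + Z(-134, 32) = -38520 + 2*32*(-10 - 134) = -38520 + 2*32*(-144) = -38520 - 9216 = -47736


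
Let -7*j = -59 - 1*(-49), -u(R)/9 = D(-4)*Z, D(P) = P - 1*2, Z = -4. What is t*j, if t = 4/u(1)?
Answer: -5/189 ≈ -0.026455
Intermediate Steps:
D(P) = -2 + P (D(P) = P - 2 = -2 + P)
u(R) = -216 (u(R) = -9*(-2 - 4)*(-4) = -(-54)*(-4) = -9*24 = -216)
j = 10/7 (j = -(-59 - 1*(-49))/7 = -(-59 + 49)/7 = -⅐*(-10) = 10/7 ≈ 1.4286)
t = -1/54 (t = 4/(-216) = 4*(-1/216) = -1/54 ≈ -0.018519)
t*j = -1/54*10/7 = -5/189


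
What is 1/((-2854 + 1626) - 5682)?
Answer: -1/6910 ≈ -0.00014472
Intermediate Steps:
1/((-2854 + 1626) - 5682) = 1/(-1228 - 5682) = 1/(-6910) = -1/6910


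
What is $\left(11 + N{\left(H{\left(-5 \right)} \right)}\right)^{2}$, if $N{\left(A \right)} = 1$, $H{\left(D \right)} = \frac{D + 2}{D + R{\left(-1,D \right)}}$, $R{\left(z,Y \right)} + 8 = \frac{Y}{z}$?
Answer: $144$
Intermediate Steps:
$R{\left(z,Y \right)} = -8 + \frac{Y}{z}$
$H{\left(D \right)} = - \frac{1}{4} - \frac{D}{8}$ ($H{\left(D \right)} = \frac{D + 2}{D + \left(-8 + \frac{D}{-1}\right)} = \frac{2 + D}{D + \left(-8 + D \left(-1\right)\right)} = \frac{2 + D}{D - \left(8 + D\right)} = \frac{2 + D}{-8} = \left(2 + D\right) \left(- \frac{1}{8}\right) = - \frac{1}{4} - \frac{D}{8}$)
$\left(11 + N{\left(H{\left(-5 \right)} \right)}\right)^{2} = \left(11 + 1\right)^{2} = 12^{2} = 144$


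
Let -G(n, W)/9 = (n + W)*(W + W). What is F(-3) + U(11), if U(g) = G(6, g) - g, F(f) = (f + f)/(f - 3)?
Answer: -3376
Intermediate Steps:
F(f) = 2*f/(-3 + f) (F(f) = (2*f)/(-3 + f) = 2*f/(-3 + f))
G(n, W) = -18*W*(W + n) (G(n, W) = -9*(n + W)*(W + W) = -9*(W + n)*2*W = -18*W*(W + n))
U(g) = -g - 18*g*(6 + g) (U(g) = -18*g*(g + 6) - g = -18*g*(6 + g) - g = -g - 18*g*(6 + g))
F(-3) + U(11) = 2*(-3)/(-3 - 3) + 11*(-109 - 18*11) = 2*(-3)/(-6) + 11*(-109 - 198) = 2*(-3)*(-1/6) + 11*(-307) = 1 - 3377 = -3376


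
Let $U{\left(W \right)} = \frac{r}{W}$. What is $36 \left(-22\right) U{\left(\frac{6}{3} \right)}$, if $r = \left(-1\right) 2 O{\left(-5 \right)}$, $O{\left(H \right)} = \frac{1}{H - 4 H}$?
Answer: $\frac{264}{5} \approx 52.8$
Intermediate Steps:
$O{\left(H \right)} = - \frac{1}{3 H}$ ($O{\left(H \right)} = \frac{1}{\left(-3\right) H} = - \frac{1}{3 H}$)
$r = - \frac{2}{15}$ ($r = \left(-1\right) 2 \left(- \frac{1}{3 \left(-5\right)}\right) = - 2 \left(\left(- \frac{1}{3}\right) \left(- \frac{1}{5}\right)\right) = \left(-2\right) \frac{1}{15} = - \frac{2}{15} \approx -0.13333$)
$U{\left(W \right)} = - \frac{2}{15 W}$
$36 \left(-22\right) U{\left(\frac{6}{3} \right)} = 36 \left(-22\right) \left(- \frac{2}{15 \cdot \frac{6}{3}}\right) = - 792 \left(- \frac{2}{15 \cdot 6 \cdot \frac{1}{3}}\right) = - 792 \left(- \frac{2}{15 \cdot 2}\right) = - 792 \left(\left(- \frac{2}{15}\right) \frac{1}{2}\right) = \left(-792\right) \left(- \frac{1}{15}\right) = \frac{264}{5}$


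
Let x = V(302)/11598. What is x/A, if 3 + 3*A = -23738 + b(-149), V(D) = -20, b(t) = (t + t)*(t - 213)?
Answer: -2/32526591 ≈ -6.1488e-8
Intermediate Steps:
b(t) = 2*t*(-213 + t) (b(t) = (2*t)*(-213 + t) = 2*t*(-213 + t))
A = 28045 (A = -1 + (-23738 + 2*(-149)*(-213 - 149))/3 = -1 + (-23738 + 2*(-149)*(-362))/3 = -1 + (-23738 + 107876)/3 = -1 + (⅓)*84138 = -1 + 28046 = 28045)
x = -10/5799 (x = -20/11598 = -20*1/11598 = -10/5799 ≈ -0.0017244)
x/A = -10/5799/28045 = -10/5799*1/28045 = -2/32526591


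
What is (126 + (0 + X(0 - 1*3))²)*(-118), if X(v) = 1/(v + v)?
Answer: -267683/18 ≈ -14871.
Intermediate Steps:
X(v) = 1/(2*v)
(126 + (0 + X(0 - 1*3))²)*(-118) = (126 + (0 + 1/(2*(0 - 1*3)))²)*(-118) = (126 + (0 + 1/(2*(0 - 3)))²)*(-118) = (126 + (0 + (½)/(-3))²)*(-118) = (126 + (0 + (½)*(-⅓))²)*(-118) = (126 + (0 - ⅙)²)*(-118) = (126 + (-⅙)²)*(-118) = (126 + 1/36)*(-118) = (4537/36)*(-118) = -267683/18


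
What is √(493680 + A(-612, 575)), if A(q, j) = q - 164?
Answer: 2*√123226 ≈ 702.07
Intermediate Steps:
A(q, j) = -164 + q
√(493680 + A(-612, 575)) = √(493680 + (-164 - 612)) = √(493680 - 776) = √492904 = 2*√123226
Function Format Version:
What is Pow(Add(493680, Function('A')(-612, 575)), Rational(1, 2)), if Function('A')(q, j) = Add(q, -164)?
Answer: Mul(2, Pow(123226, Rational(1, 2))) ≈ 702.07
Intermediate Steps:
Function('A')(q, j) = Add(-164, q)
Pow(Add(493680, Function('A')(-612, 575)), Rational(1, 2)) = Pow(Add(493680, Add(-164, -612)), Rational(1, 2)) = Pow(Add(493680, -776), Rational(1, 2)) = Pow(492904, Rational(1, 2)) = Mul(2, Pow(123226, Rational(1, 2)))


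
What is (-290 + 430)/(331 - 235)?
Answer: 35/24 ≈ 1.4583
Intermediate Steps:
(-290 + 430)/(331 - 235) = 140/96 = 140*(1/96) = 35/24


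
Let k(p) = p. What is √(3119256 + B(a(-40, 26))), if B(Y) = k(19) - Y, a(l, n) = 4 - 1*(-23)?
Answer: 4*√194953 ≈ 1766.1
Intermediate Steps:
a(l, n) = 27 (a(l, n) = 4 + 23 = 27)
B(Y) = 19 - Y
√(3119256 + B(a(-40, 26))) = √(3119256 + (19 - 1*27)) = √(3119256 + (19 - 27)) = √(3119256 - 8) = √3119248 = 4*√194953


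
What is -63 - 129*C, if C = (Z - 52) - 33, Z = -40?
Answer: 16062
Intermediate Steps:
C = -125 (C = (-40 - 52) - 33 = -92 - 33 = -125)
-63 - 129*C = -63 - 129*(-125) = -63 + 16125 = 16062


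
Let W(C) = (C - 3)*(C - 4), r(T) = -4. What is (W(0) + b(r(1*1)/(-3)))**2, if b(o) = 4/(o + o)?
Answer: 729/4 ≈ 182.25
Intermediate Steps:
W(C) = (-4 + C)*(-3 + C) (W(C) = (-3 + C)*(-4 + C) = (-4 + C)*(-3 + C))
b(o) = 2/o (b(o) = 4/(2*o) = (1/(2*o))*4 = 2/o)
(W(0) + b(r(1*1)/(-3)))**2 = ((12 + 0**2 - 7*0) + 2/((-4/(-3))))**2 = ((12 + 0 + 0) + 2/((-4*(-1/3))))**2 = (12 + 2/(4/3))**2 = (12 + 2*(3/4))**2 = (12 + 3/2)**2 = (27/2)**2 = 729/4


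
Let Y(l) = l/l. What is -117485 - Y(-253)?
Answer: -117486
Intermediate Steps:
Y(l) = 1
-117485 - Y(-253) = -117485 - 1*1 = -117485 - 1 = -117486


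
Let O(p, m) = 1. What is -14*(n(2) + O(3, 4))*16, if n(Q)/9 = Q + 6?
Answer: -16352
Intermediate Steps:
n(Q) = 54 + 9*Q (n(Q) = 9*(Q + 6) = 9*(6 + Q) = 54 + 9*Q)
-14*(n(2) + O(3, 4))*16 = -14*((54 + 9*2) + 1)*16 = -14*((54 + 18) + 1)*16 = -14*(72 + 1)*16 = -14*73*16 = -1022*16 = -16352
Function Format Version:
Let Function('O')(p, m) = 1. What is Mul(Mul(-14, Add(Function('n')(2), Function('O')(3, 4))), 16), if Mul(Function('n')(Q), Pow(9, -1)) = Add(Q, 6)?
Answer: -16352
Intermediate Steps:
Function('n')(Q) = Add(54, Mul(9, Q)) (Function('n')(Q) = Mul(9, Add(Q, 6)) = Mul(9, Add(6, Q)) = Add(54, Mul(9, Q)))
Mul(Mul(-14, Add(Function('n')(2), Function('O')(3, 4))), 16) = Mul(Mul(-14, Add(Add(54, Mul(9, 2)), 1)), 16) = Mul(Mul(-14, Add(Add(54, 18), 1)), 16) = Mul(Mul(-14, Add(72, 1)), 16) = Mul(Mul(-14, 73), 16) = Mul(-1022, 16) = -16352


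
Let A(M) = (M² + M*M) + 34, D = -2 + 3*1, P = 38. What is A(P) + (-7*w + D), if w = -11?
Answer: 3000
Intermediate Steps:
D = 1 (D = -2 + 3 = 1)
A(M) = 34 + 2*M² (A(M) = (M² + M²) + 34 = 2*M² + 34 = 34 + 2*M²)
A(P) + (-7*w + D) = (34 + 2*38²) + (-7*(-11) + 1) = (34 + 2*1444) + (77 + 1) = (34 + 2888) + 78 = 2922 + 78 = 3000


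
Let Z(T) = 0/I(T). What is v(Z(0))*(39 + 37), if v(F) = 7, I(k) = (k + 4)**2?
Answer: 532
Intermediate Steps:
I(k) = (4 + k)**2
Z(T) = 0 (Z(T) = 0/((4 + T)**2) = 0/(4 + T)**2 = 0)
v(Z(0))*(39 + 37) = 7*(39 + 37) = 7*76 = 532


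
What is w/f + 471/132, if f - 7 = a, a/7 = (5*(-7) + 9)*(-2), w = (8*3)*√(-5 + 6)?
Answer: 59303/16324 ≈ 3.6329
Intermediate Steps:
w = 24 (w = 24*√1 = 24*1 = 24)
a = 364 (a = 7*((5*(-7) + 9)*(-2)) = 7*((-35 + 9)*(-2)) = 7*(-26*(-2)) = 7*52 = 364)
f = 371 (f = 7 + 364 = 371)
w/f + 471/132 = 24/371 + 471/132 = 24*(1/371) + 471*(1/132) = 24/371 + 157/44 = 59303/16324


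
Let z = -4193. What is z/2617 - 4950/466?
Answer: -7454044/609761 ≈ -12.225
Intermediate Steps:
z/2617 - 4950/466 = -4193/2617 - 4950/466 = -4193*1/2617 - 4950*1/466 = -4193/2617 - 2475/233 = -7454044/609761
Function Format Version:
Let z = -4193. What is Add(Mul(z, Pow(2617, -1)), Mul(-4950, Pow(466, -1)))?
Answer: Rational(-7454044, 609761) ≈ -12.225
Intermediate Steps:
Add(Mul(z, Pow(2617, -1)), Mul(-4950, Pow(466, -1))) = Add(Mul(-4193, Pow(2617, -1)), Mul(-4950, Pow(466, -1))) = Add(Mul(-4193, Rational(1, 2617)), Mul(-4950, Rational(1, 466))) = Add(Rational(-4193, 2617), Rational(-2475, 233)) = Rational(-7454044, 609761)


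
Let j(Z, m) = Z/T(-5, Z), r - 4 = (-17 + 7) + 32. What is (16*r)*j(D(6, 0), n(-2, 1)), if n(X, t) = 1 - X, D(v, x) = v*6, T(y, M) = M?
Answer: 416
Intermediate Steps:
r = 26 (r = 4 + ((-17 + 7) + 32) = 4 + (-10 + 32) = 4 + 22 = 26)
D(v, x) = 6*v
j(Z, m) = 1 (j(Z, m) = Z/Z = 1)
(16*r)*j(D(6, 0), n(-2, 1)) = (16*26)*1 = 416*1 = 416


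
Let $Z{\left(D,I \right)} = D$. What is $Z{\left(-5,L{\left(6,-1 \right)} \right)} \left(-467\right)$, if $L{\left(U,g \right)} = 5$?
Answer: $2335$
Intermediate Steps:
$Z{\left(-5,L{\left(6,-1 \right)} \right)} \left(-467\right) = \left(-5\right) \left(-467\right) = 2335$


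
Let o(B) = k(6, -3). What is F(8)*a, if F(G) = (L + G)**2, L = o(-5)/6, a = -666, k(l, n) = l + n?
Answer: -96237/2 ≈ -48119.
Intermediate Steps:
o(B) = 3 (o(B) = 6 - 3 = 3)
L = 1/2 (L = 3/6 = 3*(1/6) = 1/2 ≈ 0.50000)
F(G) = (1/2 + G)**2
F(8)*a = ((1 + 2*8)**2/4)*(-666) = ((1 + 16)**2/4)*(-666) = ((1/4)*17**2)*(-666) = ((1/4)*289)*(-666) = (289/4)*(-666) = -96237/2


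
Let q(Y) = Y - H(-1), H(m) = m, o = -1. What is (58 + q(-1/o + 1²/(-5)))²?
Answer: 89401/25 ≈ 3576.0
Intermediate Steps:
q(Y) = 1 + Y (q(Y) = Y - 1*(-1) = Y + 1 = 1 + Y)
(58 + q(-1/o + 1²/(-5)))² = (58 + (1 + (-1/(-1) + 1²/(-5))))² = (58 + (1 + (-1*(-1) + 1*(-⅕))))² = (58 + (1 + (1 - ⅕)))² = (58 + (1 + ⅘))² = (58 + 9/5)² = (299/5)² = 89401/25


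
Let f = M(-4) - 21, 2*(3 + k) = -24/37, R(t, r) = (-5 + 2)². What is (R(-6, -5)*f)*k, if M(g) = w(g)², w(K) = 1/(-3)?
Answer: 23124/37 ≈ 624.97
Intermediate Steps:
R(t, r) = 9 (R(t, r) = (-3)² = 9)
w(K) = -⅓
M(g) = ⅑ (M(g) = (-⅓)² = ⅑)
k = -123/37 (k = -3 + (-24/37)/2 = -3 + (-24*1/37)/2 = -3 + (½)*(-24/37) = -3 - 12/37 = -123/37 ≈ -3.3243)
f = -188/9 (f = ⅑ - 21 = -188/9 ≈ -20.889)
(R(-6, -5)*f)*k = (9*(-188/9))*(-123/37) = -188*(-123/37) = 23124/37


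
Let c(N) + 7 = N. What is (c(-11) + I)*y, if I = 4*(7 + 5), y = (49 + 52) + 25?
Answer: 3780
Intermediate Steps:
c(N) = -7 + N
y = 126 (y = 101 + 25 = 126)
I = 48 (I = 4*12 = 48)
(c(-11) + I)*y = ((-7 - 11) + 48)*126 = (-18 + 48)*126 = 30*126 = 3780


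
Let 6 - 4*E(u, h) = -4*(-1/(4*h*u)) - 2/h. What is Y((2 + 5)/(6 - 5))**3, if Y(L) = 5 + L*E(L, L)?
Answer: 89314623/21952 ≈ 4068.6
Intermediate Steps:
E(u, h) = 3/2 + 1/(2*h) - 1/(4*h*u) (E(u, h) = 3/2 - (-4*(-1/(4*h*u)) - 2/h)/4 = 3/2 - (-(-1)/(h*u) - 2/h)/4 = 3/2 - (1/(h*u) - 2/h)/4 = 3/2 - (-2/h + 1/(h*u))/4 = 3/2 + (1/(2*h) - 1/(4*h*u)) = 3/2 + 1/(2*h) - 1/(4*h*u))
Y(L) = 5 + (-1 + 2*L + 6*L**2)/(4*L) (Y(L) = 5 + L*((-1 + 2*L + 6*L*L)/(4*L*L)) = 5 + L*((-1 + 2*L + 6*L**2)/(4*L*L)) = 5 + L*((-1 + 2*L + 6*L**2)/(4*L**2)) = 5 + (-1 + 2*L + 6*L**2)/(4*L))
Y((2 + 5)/(6 - 5))**3 = ((-1 + 6*((2 + 5)/(6 - 5))**2 + 22*((2 + 5)/(6 - 5)))/(4*(((2 + 5)/(6 - 5)))))**3 = ((-1 + 6*(7/1)**2 + 22*(7/1))/(4*((7/1))))**3 = ((-1 + 6*(7*1)**2 + 22*(7*1))/(4*((7*1))))**3 = ((1/4)*(-1 + 6*7**2 + 22*7)/7)**3 = ((1/4)*(1/7)*(-1 + 6*49 + 154))**3 = ((1/4)*(1/7)*(-1 + 294 + 154))**3 = ((1/4)*(1/7)*447)**3 = (447/28)**3 = 89314623/21952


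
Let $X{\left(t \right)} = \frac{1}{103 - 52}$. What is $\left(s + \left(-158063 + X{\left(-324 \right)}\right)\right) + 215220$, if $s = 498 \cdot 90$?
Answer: $\frac{5200828}{51} \approx 1.0198 \cdot 10^{5}$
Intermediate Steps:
$X{\left(t \right)} = \frac{1}{51}$
$s = 44820$
$\left(s + \left(-158063 + X{\left(-324 \right)}\right)\right) + 215220 = \left(44820 + \left(-158063 + \frac{1}{51}\right)\right) + 215220 = \left(44820 - \frac{8061212}{51}\right) + 215220 = - \frac{5775392}{51} + 215220 = \frac{5200828}{51}$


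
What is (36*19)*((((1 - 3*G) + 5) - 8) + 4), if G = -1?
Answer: 3420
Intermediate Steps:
(36*19)*((((1 - 3*G) + 5) - 8) + 4) = (36*19)*((((1 - 3*(-1)) + 5) - 8) + 4) = 684*((((1 + 3) + 5) - 8) + 4) = 684*(((4 + 5) - 8) + 4) = 684*((9 - 8) + 4) = 684*(1 + 4) = 684*5 = 3420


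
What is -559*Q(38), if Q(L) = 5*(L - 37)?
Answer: -2795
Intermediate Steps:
Q(L) = -185 + 5*L (Q(L) = 5*(-37 + L) = -185 + 5*L)
-559*Q(38) = -559*(-185 + 5*38) = -559*(-185 + 190) = -559*5 = -2795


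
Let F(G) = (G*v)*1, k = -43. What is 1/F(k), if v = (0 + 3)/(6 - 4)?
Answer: -2/129 ≈ -0.015504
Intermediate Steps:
v = 3/2 ≈ 1.5000
F(G) = 3*G/2 (F(G) = (G*(3/2))*1 = (3*G/2)*1 = 3*G/2)
1/F(k) = 1/((3/2)*(-43)) = 1/(-129/2) = -2/129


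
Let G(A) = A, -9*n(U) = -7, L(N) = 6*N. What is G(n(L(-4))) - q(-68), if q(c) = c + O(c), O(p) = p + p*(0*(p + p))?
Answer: 1231/9 ≈ 136.78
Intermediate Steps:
n(U) = 7/9 (n(U) = -⅑*(-7) = 7/9)
O(p) = p (O(p) = p + p*(0*(2*p)) = p + p*0 = p + 0 = p)
q(c) = 2*c (q(c) = c + c = 2*c)
G(n(L(-4))) - q(-68) = 7/9 - 2*(-68) = 7/9 - 1*(-136) = 7/9 + 136 = 1231/9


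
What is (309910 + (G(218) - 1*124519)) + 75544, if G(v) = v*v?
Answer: 308459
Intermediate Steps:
G(v) = v²
(309910 + (G(218) - 1*124519)) + 75544 = (309910 + (218² - 1*124519)) + 75544 = (309910 + (47524 - 124519)) + 75544 = (309910 - 76995) + 75544 = 232915 + 75544 = 308459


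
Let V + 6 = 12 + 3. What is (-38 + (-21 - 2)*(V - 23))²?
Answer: 80656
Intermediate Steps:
V = 9 (V = -6 + (12 + 3) = -6 + 15 = 9)
(-38 + (-21 - 2)*(V - 23))² = (-38 + (-21 - 2)*(9 - 23))² = (-38 - 23*(-14))² = (-38 + 322)² = 284² = 80656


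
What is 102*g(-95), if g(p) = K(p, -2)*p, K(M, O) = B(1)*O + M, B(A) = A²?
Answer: 939930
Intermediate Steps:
K(M, O) = M + O (K(M, O) = 1²*O + M = 1*O + M = O + M = M + O)
g(p) = p*(-2 + p) (g(p) = (p - 2)*p = (-2 + p)*p = p*(-2 + p))
102*g(-95) = 102*(-95*(-2 - 95)) = 102*(-95*(-97)) = 102*9215 = 939930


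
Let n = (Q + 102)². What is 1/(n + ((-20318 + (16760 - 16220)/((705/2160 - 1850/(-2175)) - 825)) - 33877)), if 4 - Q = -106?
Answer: -688057/6365666315 ≈ -0.00010809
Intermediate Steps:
Q = 110 (Q = 4 - 1*(-106) = 4 + 106 = 110)
n = 44944 (n = (110 + 102)² = 212² = 44944)
1/(n + ((-20318 + (16760 - 16220)/((705/2160 - 1850/(-2175)) - 825)) - 33877)) = 1/(44944 + ((-20318 + (16760 - 16220)/((705/2160 - 1850/(-2175)) - 825)) - 33877)) = 1/(44944 + ((-20318 + 540/((705*(1/2160) - 1850*(-1/2175)) - 825)) - 33877)) = 1/(44944 + ((-20318 + 540/((47/144 + 74/87) - 825)) - 33877)) = 1/(44944 + ((-20318 + 540/(4915/4176 - 825)) - 33877)) = 1/(44944 + ((-20318 + 540/(-3440285/4176)) - 33877)) = 1/(44944 + ((-20318 + 540*(-4176/3440285)) - 33877)) = 1/(44944 + ((-20318 - 451008/688057) - 33877)) = 1/(44944 + (-13980393134/688057 - 33877)) = 1/(44944 - 37289700123/688057) = 1/(-6365666315/688057) = -688057/6365666315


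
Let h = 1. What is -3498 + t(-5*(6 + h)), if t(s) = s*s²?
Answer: -46373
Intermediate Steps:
t(s) = s³
-3498 + t(-5*(6 + h)) = -3498 + (-5*(6 + 1))³ = -3498 + (-5*7)³ = -3498 + (-35)³ = -3498 - 42875 = -46373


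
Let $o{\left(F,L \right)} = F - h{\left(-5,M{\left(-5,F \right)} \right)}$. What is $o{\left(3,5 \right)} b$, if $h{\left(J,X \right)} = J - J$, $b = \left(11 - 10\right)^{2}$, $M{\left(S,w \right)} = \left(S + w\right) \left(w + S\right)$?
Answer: $3$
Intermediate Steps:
$M{\left(S,w \right)} = \left(S + w\right)^{2}$ ($M{\left(S,w \right)} = \left(S + w\right) \left(S + w\right) = \left(S + w\right)^{2}$)
$b = 1$ ($b = 1^{2} = 1$)
$h{\left(J,X \right)} = 0$
$o{\left(F,L \right)} = F$ ($o{\left(F,L \right)} = F - 0 = F + 0 = F$)
$o{\left(3,5 \right)} b = 3 \cdot 1 = 3$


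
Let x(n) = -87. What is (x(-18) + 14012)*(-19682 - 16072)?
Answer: -497874450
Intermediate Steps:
(x(-18) + 14012)*(-19682 - 16072) = (-87 + 14012)*(-19682 - 16072) = 13925*(-35754) = -497874450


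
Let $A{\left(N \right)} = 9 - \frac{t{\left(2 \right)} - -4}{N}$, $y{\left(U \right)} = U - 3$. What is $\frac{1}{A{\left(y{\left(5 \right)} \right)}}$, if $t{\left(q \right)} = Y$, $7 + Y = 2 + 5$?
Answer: $\frac{1}{7} \approx 0.14286$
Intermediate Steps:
$Y = 0$ ($Y = -7 + \left(2 + 5\right) = -7 + 7 = 0$)
$t{\left(q \right)} = 0$
$y{\left(U \right)} = -3 + U$
$A{\left(N \right)} = 9 - \frac{4}{N}$ ($A{\left(N \right)} = 9 - \frac{0 - -4}{N} = 9 - \frac{0 + 4}{N} = 9 - \frac{4}{N}$)
$\frac{1}{A{\left(y{\left(5 \right)} \right)}} = \frac{1}{9 - \frac{4}{-3 + 5}} = \frac{1}{9 - \frac{4}{2}} = \frac{1}{9 - 2} = \frac{1}{7}$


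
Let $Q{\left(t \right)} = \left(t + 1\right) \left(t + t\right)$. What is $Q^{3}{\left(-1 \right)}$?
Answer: $0$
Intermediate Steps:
$Q{\left(t \right)} = 2 t \left(1 + t\right)$ ($Q{\left(t \right)} = \left(1 + t\right) 2 t = 2 t \left(1 + t\right)$)
$Q^{3}{\left(-1 \right)} = \left(2 \left(-1\right) \left(1 - 1\right)\right)^{3} = \left(2 \left(-1\right) 0\right)^{3} = 0^{3} = 0$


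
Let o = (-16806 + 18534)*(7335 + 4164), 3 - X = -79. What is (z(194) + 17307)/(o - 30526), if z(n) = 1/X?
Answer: 1419175/1626859172 ≈ 0.00087234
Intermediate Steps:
X = 82 (X = 3 - 1*(-79) = 3 + 79 = 82)
z(n) = 1/82
o = 19870272 (o = 1728*11499 = 19870272)
(z(194) + 17307)/(o - 30526) = (1/82 + 17307)/(19870272 - 30526) = (1419175/82)/19839746 = (1419175/82)*(1/19839746) = 1419175/1626859172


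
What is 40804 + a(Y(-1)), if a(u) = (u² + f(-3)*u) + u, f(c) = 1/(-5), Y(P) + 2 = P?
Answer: 204053/5 ≈ 40811.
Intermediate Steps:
Y(P) = -2 + P
f(c) = -⅕
a(u) = u² + 4*u/5 (a(u) = (u² - u/5) + u = u² + 4*u/5)
40804 + a(Y(-1)) = 40804 + (-2 - 1)*(4 + 5*(-2 - 1))/5 = 40804 + (⅕)*(-3)*(4 + 5*(-3)) = 40804 + (⅕)*(-3)*(4 - 15) = 40804 + (⅕)*(-3)*(-11) = 40804 + 33/5 = 204053/5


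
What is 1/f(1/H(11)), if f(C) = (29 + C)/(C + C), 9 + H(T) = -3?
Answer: -2/347 ≈ -0.0057637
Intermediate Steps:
H(T) = -12 (H(T) = -9 - 3 = -12)
f(C) = (29 + C)/(2*C) (f(C) = (29 + C)/((2*C)) = (29 + C)*(1/(2*C)) = (29 + C)/(2*C))
1/f(1/H(11)) = 1/((29 + 1/(-12))/(2*(1/(-12)))) = 1/((29 - 1/12)/(2*(-1/12))) = 1/((1/2)*(-12)*(347/12)) = 1/(-347/2) = -2/347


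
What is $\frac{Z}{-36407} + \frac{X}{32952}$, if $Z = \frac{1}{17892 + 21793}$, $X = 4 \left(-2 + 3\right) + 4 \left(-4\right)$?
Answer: $- \frac{1444814541}{3967453189070} \approx -0.00036417$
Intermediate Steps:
$X = -12$ ($X = 4 \cdot 1 - 16 = 4 - 16 = -12$)
$Z = \frac{1}{39685} \approx 2.5198 \cdot 10^{-5}$
$\frac{Z}{-36407} + \frac{X}{32952} = \frac{1}{39685 \left(-36407\right)} - \frac{12}{32952} = \frac{1}{39685} \left(- \frac{1}{36407}\right) - \frac{1}{2746} = - \frac{1}{1444811795} - \frac{1}{2746} = - \frac{1444814541}{3967453189070}$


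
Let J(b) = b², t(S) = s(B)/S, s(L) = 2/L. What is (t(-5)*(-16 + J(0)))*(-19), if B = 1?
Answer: -608/5 ≈ -121.60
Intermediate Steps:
t(S) = 2/S (t(S) = (2/1)/S = (2*1)/S = 2/S)
(t(-5)*(-16 + J(0)))*(-19) = ((2/(-5))*(-16 + 0²))*(-19) = ((2*(-⅕))*(-16 + 0))*(-19) = -⅖*(-16)*(-19) = (32/5)*(-19) = -608/5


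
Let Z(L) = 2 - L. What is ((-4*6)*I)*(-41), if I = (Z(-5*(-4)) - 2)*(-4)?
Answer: 78720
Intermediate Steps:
I = 80 (I = ((2 - (-5)*(-4)) - 2)*(-4) = ((2 - 1*20) - 2)*(-4) = ((2 - 20) - 2)*(-4) = (-18 - 2)*(-4) = -20*(-4) = 80)
((-4*6)*I)*(-41) = (-4*6*80)*(-41) = -24*80*(-41) = -1920*(-41) = 78720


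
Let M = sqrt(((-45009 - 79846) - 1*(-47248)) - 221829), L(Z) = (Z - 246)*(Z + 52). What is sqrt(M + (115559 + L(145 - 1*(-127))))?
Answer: sqrt(123983 + 2*I*sqrt(74859)) ≈ 352.11 + 0.777*I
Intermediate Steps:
L(Z) = (-246 + Z)*(52 + Z)
M = 2*I*sqrt(74859) (M = sqrt((-124855 + 47248) - 221829) = sqrt(-77607 - 221829) = sqrt(-299436) = 2*I*sqrt(74859) ≈ 547.21*I)
sqrt(M + (115559 + L(145 - 1*(-127)))) = sqrt(2*I*sqrt(74859) + (115559 + (-12792 + (145 - 1*(-127))**2 - 194*(145 - 1*(-127))))) = sqrt(2*I*sqrt(74859) + (115559 + (-12792 + (145 + 127)**2 - 194*(145 + 127)))) = sqrt(2*I*sqrt(74859) + (115559 + (-12792 + 272**2 - 194*272))) = sqrt(2*I*sqrt(74859) + (115559 + (-12792 + 73984 - 52768))) = sqrt(2*I*sqrt(74859) + (115559 + 8424)) = sqrt(2*I*sqrt(74859) + 123983) = sqrt(123983 + 2*I*sqrt(74859))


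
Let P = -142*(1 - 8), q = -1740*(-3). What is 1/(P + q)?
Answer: 1/6214 ≈ 0.00016093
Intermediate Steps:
q = 5220
P = 994 (P = -142*(-7) = 994)
1/(P + q) = 1/(994 + 5220) = 1/6214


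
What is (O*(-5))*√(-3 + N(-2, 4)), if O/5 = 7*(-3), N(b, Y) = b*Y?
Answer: 525*I*√11 ≈ 1741.2*I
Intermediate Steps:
N(b, Y) = Y*b
O = -105 (O = 5*(7*(-3)) = 5*(-21) = -105)
(O*(-5))*√(-3 + N(-2, 4)) = (-105*(-5))*√(-3 + 4*(-2)) = 525*√(-3 - 8) = 525*√(-11) = 525*(I*√11) = 525*I*√11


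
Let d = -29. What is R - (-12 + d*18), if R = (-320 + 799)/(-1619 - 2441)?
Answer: 2167561/4060 ≈ 533.88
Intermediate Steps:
R = -479/4060 (R = 479/(-4060) = 479*(-1/4060) = -479/4060 ≈ -0.11798)
R - (-12 + d*18) = -479/4060 - (-12 - 29*18) = -479/4060 - (-12 - 522) = -479/4060 - 1*(-534) = -479/4060 + 534 = 2167561/4060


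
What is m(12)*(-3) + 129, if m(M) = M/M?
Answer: 126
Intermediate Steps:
m(M) = 1
m(12)*(-3) + 129 = 1*(-3) + 129 = -3 + 129 = 126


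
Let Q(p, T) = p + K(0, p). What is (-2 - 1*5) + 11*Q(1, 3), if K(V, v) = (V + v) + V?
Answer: 15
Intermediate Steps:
K(V, v) = v + 2*V
Q(p, T) = 2*p (Q(p, T) = p + (p + 2*0) = p + (p + 0) = p + p = 2*p)
(-2 - 1*5) + 11*Q(1, 3) = (-2 - 1*5) + 11*(2*1) = (-2 - 5) + 11*2 = -7 + 22 = 15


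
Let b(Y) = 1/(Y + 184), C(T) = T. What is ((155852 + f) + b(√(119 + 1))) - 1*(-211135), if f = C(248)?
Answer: 1548630018/4217 - √30/16868 ≈ 3.6724e+5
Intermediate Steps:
f = 248
b(Y) = 1/(184 + Y)
((155852 + f) + b(√(119 + 1))) - 1*(-211135) = ((155852 + 248) + 1/(184 + √(119 + 1))) - 1*(-211135) = (156100 + 1/(184 + √120)) + 211135 = (156100 + 1/(184 + 2*√30)) + 211135 = 367235 + 1/(184 + 2*√30)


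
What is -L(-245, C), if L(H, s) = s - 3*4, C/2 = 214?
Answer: -416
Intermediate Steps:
C = 428 (C = 2*214 = 428)
L(H, s) = -12 + s (L(H, s) = s - 12 = -12 + s)
-L(-245, C) = -(-12 + 428) = -1*416 = -416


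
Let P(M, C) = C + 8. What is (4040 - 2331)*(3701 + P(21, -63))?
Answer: 6231014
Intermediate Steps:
P(M, C) = 8 + C
(4040 - 2331)*(3701 + P(21, -63)) = (4040 - 2331)*(3701 + (8 - 63)) = 1709*(3701 - 55) = 1709*3646 = 6231014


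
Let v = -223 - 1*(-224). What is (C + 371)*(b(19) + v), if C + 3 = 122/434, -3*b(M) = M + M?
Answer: -133195/31 ≈ -4296.6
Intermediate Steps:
b(M) = -2*M/3 (b(M) = -(M + M)/3 = -2*M/3)
C = -590/217 (C = -3 + 122/434 = -3 + 122*(1/434) = -3 + 61/217 = -590/217 ≈ -2.7189)
v = 1 (v = -223 + 224 = 1)
(C + 371)*(b(19) + v) = (-590/217 + 371)*(-⅔*19 + 1) = 79917*(-38/3 + 1)/217 = (79917/217)*(-35/3) = -133195/31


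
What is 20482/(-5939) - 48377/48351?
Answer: -1277636185/287156589 ≈ -4.4493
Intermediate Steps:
20482/(-5939) - 48377/48351 = 20482*(-1/5939) - 48377*1/48351 = -20482/5939 - 48377/48351 = -1277636185/287156589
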